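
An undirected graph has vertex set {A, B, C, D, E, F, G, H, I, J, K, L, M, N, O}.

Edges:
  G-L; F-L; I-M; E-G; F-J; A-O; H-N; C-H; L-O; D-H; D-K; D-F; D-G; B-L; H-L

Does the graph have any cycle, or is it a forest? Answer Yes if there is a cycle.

Yes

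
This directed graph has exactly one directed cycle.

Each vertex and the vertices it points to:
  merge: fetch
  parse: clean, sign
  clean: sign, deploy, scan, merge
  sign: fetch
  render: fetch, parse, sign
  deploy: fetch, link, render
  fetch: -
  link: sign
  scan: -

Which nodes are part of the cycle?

DFS with gray/black marking from clean:
clean gray
  sign gray
    fetch gray
    fetch black
  sign black
  deploy gray
    deploy→fetch: fetch black — skip
    link gray
      link→sign: sign black — skip
    link black
    render gray
      render→fetch: fetch black — skip
      parse gray
        parse→clean: clean is gray → back edge
Back edge closes the cycle clean → deploy → render → parse → clean; its vertices are {clean, parse, deploy, render}.

clean, parse, deploy, render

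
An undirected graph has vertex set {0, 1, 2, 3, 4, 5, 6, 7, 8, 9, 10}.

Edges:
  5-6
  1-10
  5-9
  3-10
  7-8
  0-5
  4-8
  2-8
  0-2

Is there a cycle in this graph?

No

DFS, tracking each vertex's parent; an edge to a visited non-parent vertex closes a cycle.
Start from 8:
visit 8 (parent –)
  visit 2 (parent 8)
    2–8: parent, skip
    visit 0 (parent 2)
      visit 5 (parent 0)
        visit 6 (parent 5)
          6–5: parent, skip
        5–0: parent, skip
        visit 9 (parent 5)
          9–5: parent, skip
      0–2: parent, skip
  visit 7 (parent 8)
    7–8: parent, skip
  visit 4 (parent 8)
    4–8: parent, skip
visit 1 (parent –)
  visit 10 (parent 1)
    visit 3 (parent 10)
      3–10: parent, skip
    10–1: parent, skip
No non-parent visited neighbor found — the graph is a forest.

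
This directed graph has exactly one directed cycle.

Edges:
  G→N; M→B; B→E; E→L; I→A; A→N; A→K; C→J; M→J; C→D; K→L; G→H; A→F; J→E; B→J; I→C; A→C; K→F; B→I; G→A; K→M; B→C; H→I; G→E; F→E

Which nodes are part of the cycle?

A, B, I, K, M

DFS with gray/black marking from A:
A gray
  C gray
    J gray
      E gray
        L gray
        L black
      E black
    J black
    D gray
    D black
  C black
  F gray
    F→E: E black — skip
  F black
  K gray
    K→L: L black — skip
    K→F: F black — skip
    M gray
      M→J: J black — skip
      B gray
        B→C: C black — skip
        I gray
          I→C: C black — skip
          I→A: A is gray → back edge
Back edge closes the cycle A → K → M → B → I → A; its vertices are {A, B, I, K, M}.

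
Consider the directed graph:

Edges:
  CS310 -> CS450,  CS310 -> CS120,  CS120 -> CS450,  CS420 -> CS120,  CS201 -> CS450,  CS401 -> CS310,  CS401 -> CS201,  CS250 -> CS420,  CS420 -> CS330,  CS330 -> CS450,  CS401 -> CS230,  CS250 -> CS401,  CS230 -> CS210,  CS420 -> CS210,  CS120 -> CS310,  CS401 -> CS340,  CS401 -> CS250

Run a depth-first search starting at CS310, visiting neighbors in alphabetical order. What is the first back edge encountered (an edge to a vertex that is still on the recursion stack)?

CS120->CS310

DFS from CS310 (visiting neighbors in alphabetical order); mark gray on enter, black on exit:
CS310 gray
  CS120 gray
    CS120→CS310: CS310 is gray → back edge
First back edge: CS120 → CS310.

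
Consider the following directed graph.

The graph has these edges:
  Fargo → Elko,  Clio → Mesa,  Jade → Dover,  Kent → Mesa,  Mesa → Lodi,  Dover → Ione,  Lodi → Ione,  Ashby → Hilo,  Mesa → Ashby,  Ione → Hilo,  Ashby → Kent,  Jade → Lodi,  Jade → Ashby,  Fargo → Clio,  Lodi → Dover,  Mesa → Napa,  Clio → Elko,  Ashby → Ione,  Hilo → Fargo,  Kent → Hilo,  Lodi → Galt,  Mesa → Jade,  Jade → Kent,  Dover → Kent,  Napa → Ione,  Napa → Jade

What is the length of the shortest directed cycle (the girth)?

3

For each vertex v, BFS finds the shortest path from v back to v.
The shortest such closed walk is Mesa → Ashby → Kent → Mesa, length 3.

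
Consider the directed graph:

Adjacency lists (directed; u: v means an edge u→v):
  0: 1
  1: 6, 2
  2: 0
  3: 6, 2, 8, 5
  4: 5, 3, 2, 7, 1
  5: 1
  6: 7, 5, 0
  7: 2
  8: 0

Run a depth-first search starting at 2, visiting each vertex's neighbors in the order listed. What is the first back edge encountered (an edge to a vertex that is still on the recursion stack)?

DFS from 2 (visiting each vertex's neighbors in the order listed); mark gray on enter, black on exit:
2 gray
  0 gray
    1 gray
      6 gray
        7 gray
          7→2: 2 is gray → back edge
First back edge: 7 → 2.

7->2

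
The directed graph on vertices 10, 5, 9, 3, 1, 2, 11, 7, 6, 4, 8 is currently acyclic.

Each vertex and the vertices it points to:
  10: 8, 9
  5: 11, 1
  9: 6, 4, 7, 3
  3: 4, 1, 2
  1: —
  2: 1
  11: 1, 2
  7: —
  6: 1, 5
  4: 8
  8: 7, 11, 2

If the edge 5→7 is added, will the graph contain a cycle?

Adding 5→7 creates a cycle iff 7 can already reach 5.
Explore from 7: no path reaches 5. The graph stays acyclic.

No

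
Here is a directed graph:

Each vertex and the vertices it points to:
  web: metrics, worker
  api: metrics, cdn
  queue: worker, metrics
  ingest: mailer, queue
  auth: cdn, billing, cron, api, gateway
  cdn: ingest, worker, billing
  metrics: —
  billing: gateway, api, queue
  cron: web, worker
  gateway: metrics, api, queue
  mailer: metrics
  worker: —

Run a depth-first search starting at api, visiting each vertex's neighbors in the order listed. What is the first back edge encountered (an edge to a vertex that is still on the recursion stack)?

gateway→api

DFS from api (visiting each vertex's neighbors in the order listed); mark gray on enter, black on exit:
api gray
  metrics gray
  metrics black
  cdn gray
    ingest gray
      mailer gray
        mailer→metrics: metrics black — skip
      mailer black
      queue gray
        worker gray
        worker black
        queue→metrics: metrics black — skip
      queue black
    ingest black
    cdn→worker: worker black — skip
    billing gray
      gateway gray
        gateway→metrics: metrics black — skip
        gateway→api: api is gray → back edge
First back edge: gateway → api.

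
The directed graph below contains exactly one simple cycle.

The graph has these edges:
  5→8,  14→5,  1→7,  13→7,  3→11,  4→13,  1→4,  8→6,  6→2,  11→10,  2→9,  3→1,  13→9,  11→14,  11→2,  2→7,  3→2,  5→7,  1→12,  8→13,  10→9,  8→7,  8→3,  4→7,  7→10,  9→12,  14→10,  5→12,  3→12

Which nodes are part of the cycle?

DFS with gray/black marking from 8:
8 gray
  7 gray
    10 gray
      9 gray
        12 gray
        12 black
      9 black
    10 black
  7 black
  3 gray
    1 gray
      1→7: 7 black — skip
      1→12: 12 black — skip
      4 gray
        4→7: 7 black — skip
        13 gray
          13→9: 9 black — skip
          13→7: 7 black — skip
        13 black
      4 black
    1 black
    3→12: 12 black — skip
    11 gray
      14 gray
        14→10: 10 black — skip
        5 gray
          5→8: 8 is gray → back edge
Back edge closes the cycle 8 → 3 → 11 → 14 → 5 → 8; its vertices are {3, 5, 8, 11, 14}.

3, 5, 8, 11, 14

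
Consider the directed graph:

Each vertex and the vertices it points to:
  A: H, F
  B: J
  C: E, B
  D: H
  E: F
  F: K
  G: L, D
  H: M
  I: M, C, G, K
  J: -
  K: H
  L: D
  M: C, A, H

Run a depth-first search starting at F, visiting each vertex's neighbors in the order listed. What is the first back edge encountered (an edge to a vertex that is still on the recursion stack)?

DFS from F (visiting each vertex's neighbors in the order listed); mark gray on enter, black on exit:
F gray
  K gray
    H gray
      M gray
        C gray
          E gray
            E→F: F is gray → back edge
First back edge: E → F.

E→F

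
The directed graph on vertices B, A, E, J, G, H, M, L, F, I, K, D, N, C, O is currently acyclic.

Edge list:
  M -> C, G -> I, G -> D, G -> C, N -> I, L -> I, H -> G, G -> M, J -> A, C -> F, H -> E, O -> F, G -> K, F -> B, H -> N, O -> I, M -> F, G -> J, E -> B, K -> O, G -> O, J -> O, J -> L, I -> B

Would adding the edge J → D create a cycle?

No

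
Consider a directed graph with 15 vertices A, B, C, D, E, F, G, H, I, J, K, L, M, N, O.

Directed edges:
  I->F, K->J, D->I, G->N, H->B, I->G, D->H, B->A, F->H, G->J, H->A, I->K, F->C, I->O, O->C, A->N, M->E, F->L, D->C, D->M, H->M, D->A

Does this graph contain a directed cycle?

No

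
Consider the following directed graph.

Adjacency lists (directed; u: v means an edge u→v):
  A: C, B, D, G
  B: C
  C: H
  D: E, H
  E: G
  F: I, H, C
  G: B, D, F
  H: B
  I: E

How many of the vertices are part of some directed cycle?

8

A vertex is on a directed cycle iff it belongs to a strongly connected component of size ≥ 2 (or has a self-loop).
The vertices on cycles are {B, C, D, E, F, G, H, I} — 8 in total.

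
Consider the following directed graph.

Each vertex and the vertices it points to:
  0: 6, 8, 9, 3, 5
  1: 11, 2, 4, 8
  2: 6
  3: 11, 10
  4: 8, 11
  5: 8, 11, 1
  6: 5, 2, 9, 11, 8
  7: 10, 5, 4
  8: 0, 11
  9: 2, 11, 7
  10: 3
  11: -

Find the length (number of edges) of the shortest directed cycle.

2

For each vertex v, BFS finds the shortest path from v back to v.
The shortest such closed walk is 0 → 8 → 0, length 2.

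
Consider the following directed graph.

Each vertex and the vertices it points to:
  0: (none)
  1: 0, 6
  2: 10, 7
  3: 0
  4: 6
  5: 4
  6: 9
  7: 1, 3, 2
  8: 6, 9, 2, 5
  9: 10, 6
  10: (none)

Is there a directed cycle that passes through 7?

Yes

7 is on a cycle iff 7 can reach itself via ≥1 edge.
7 → 2 → 7 — yes.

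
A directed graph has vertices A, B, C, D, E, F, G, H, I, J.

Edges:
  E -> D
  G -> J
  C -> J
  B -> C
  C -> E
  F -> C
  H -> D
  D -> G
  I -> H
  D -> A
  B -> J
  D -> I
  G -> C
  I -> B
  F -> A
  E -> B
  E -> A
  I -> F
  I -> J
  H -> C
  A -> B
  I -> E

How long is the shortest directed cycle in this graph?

3

For each vertex v, BFS finds the shortest path from v back to v.
The shortest such closed walk is D → I → H → D, length 3.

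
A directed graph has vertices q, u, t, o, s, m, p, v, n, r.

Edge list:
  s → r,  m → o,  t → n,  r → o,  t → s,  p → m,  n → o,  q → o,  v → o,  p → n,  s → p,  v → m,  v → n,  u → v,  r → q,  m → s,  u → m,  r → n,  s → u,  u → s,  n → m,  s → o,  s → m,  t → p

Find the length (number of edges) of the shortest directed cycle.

For each vertex v, BFS finds the shortest path from v back to v.
The shortest such closed walk is s → u → s, length 2.

2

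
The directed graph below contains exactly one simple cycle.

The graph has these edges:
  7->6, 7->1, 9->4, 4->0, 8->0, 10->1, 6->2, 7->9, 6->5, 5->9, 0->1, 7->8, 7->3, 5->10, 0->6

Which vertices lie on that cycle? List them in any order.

0, 4, 5, 6, 9

DFS with gray/black marking from 6:
6 gray
  5 gray
    10 gray
      1 gray
      1 black
    10 black
    9 gray
      4 gray
        0 gray
          0→6: 6 is gray → back edge
Back edge closes the cycle 6 → 5 → 9 → 4 → 0 → 6; its vertices are {0, 4, 5, 6, 9}.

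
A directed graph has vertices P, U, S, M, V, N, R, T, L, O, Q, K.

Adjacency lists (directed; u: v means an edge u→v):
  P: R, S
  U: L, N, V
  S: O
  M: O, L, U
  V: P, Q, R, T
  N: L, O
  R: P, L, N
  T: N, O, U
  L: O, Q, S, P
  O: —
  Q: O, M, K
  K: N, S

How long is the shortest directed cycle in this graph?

For each vertex v, BFS finds the shortest path from v back to v.
The shortest such closed walk is R → P → R, length 2.

2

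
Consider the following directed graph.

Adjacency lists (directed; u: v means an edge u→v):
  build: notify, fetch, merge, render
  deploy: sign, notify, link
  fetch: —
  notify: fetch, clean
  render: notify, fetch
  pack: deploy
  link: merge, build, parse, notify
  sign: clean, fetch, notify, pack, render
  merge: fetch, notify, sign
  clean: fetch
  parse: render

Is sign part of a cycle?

Yes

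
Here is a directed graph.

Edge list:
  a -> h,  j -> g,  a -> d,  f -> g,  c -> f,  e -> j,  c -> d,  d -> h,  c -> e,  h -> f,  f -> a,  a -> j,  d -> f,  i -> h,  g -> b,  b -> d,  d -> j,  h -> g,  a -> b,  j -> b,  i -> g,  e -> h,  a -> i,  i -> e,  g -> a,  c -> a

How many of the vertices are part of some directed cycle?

9

A vertex is on a directed cycle iff it belongs to a strongly connected component of size ≥ 2 (or has a self-loop).
The vertices on cycles are {a, b, d, e, f, g, h, i, j} — 9 in total.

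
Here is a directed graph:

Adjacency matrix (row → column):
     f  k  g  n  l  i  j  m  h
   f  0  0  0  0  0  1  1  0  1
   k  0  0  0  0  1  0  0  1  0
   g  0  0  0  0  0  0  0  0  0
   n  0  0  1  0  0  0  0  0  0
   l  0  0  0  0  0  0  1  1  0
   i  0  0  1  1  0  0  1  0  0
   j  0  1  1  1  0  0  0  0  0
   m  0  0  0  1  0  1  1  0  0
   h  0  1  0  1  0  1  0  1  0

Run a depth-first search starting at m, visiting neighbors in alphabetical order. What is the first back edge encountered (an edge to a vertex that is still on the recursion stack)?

DFS from m (visiting neighbors in alphabetical order); mark gray on enter, black on exit:
m gray
  i gray
    g gray
    g black
    j gray
      j→g: g black — skip
      k gray
        l gray
          l→j: j is gray → back edge
First back edge: l → j.

l->j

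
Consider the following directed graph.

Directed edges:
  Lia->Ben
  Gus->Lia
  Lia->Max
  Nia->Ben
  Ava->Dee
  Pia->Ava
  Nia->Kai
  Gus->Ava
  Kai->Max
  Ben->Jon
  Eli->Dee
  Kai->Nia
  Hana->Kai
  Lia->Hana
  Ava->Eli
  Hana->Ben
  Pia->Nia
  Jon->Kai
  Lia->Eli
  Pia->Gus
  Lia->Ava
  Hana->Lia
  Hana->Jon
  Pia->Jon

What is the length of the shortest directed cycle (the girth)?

2

For each vertex v, BFS finds the shortest path from v back to v.
The shortest such closed walk is Nia → Kai → Nia, length 2.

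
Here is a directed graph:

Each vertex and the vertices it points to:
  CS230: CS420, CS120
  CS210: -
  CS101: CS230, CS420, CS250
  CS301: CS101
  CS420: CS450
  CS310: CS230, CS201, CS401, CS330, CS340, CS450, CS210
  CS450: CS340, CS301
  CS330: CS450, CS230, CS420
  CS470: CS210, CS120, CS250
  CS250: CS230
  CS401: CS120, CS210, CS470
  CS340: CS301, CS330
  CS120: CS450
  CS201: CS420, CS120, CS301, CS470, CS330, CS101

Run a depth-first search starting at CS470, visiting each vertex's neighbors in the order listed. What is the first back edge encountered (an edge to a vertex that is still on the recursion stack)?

DFS from CS470 (visiting each vertex's neighbors in the order listed); mark gray on enter, black on exit:
CS470 gray
  CS210 gray
  CS210 black
  CS120 gray
    CS450 gray
      CS340 gray
        CS301 gray
          CS101 gray
            CS230 gray
              CS420 gray
                CS420→CS450: CS450 is gray → back edge
First back edge: CS420 → CS450.

CS420->CS450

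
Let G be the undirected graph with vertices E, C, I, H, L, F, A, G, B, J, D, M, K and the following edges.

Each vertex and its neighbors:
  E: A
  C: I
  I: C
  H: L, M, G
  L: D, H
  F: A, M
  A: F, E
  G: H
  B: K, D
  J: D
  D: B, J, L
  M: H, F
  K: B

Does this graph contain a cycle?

No

DFS, tracking each vertex's parent; an edge to a visited non-parent vertex closes a cycle.
Start from A:
visit A (parent –)
  visit F (parent A)
    F–A: parent, skip
    visit M (parent F)
      visit H (parent M)
        visit L (parent H)
          visit D (parent L)
            visit B (parent D)
              visit K (parent B)
                K–B: parent, skip
              B–D: parent, skip
            visit J (parent D)
              J–D: parent, skip
            D–L: parent, skip
          L–H: parent, skip
        H–M: parent, skip
        visit G (parent H)
          G–H: parent, skip
      M–F: parent, skip
  visit E (parent A)
    E–A: parent, skip
visit C (parent –)
  visit I (parent C)
    I–C: parent, skip
No non-parent visited neighbor found — the graph is a forest.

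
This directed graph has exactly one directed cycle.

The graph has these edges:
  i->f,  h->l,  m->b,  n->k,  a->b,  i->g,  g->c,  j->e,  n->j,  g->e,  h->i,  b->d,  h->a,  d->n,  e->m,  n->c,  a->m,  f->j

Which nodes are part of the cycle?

DFS with gray/black marking from b:
b gray
  d gray
    n gray
      k gray
      k black
      c gray
      c black
      j gray
        e gray
          m gray
            m→b: b is gray → back edge
Back edge closes the cycle b → d → n → j → e → m → b; its vertices are {b, d, e, j, m, n}.

b, d, e, j, m, n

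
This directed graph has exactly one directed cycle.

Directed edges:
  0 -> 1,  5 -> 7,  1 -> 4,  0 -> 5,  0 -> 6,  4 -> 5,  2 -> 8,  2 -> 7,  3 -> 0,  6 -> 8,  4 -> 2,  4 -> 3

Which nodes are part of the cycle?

0, 1, 3, 4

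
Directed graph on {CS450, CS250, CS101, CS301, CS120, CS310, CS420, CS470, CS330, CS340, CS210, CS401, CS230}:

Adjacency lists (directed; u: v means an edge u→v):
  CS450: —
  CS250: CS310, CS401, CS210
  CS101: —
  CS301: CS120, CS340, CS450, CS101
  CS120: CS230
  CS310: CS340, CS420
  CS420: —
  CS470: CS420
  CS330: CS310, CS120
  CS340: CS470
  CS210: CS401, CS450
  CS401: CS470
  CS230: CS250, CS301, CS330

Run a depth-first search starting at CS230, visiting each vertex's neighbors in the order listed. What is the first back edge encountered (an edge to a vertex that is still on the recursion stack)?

CS120→CS230

DFS from CS230 (visiting each vertex's neighbors in the order listed); mark gray on enter, black on exit:
CS230 gray
  CS250 gray
    CS310 gray
      CS340 gray
        CS470 gray
          CS420 gray
          CS420 black
        CS470 black
      CS340 black
      CS310→CS420: CS420 black — skip
    CS310 black
    CS401 gray
      CS401→CS470: CS470 black — skip
    CS401 black
    CS210 gray
      CS210→CS401: CS401 black — skip
      CS450 gray
      CS450 black
    CS210 black
  CS250 black
  CS301 gray
    CS120 gray
      CS120→CS230: CS230 is gray → back edge
First back edge: CS120 → CS230.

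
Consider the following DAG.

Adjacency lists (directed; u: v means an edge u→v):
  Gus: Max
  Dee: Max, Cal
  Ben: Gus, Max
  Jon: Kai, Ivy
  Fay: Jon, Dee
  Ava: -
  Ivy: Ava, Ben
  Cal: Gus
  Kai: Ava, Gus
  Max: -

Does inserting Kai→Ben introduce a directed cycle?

Adding Kai→Ben creates a cycle iff Ben can already reach Kai.
Explore from Ben: no path reaches Kai. The graph stays acyclic.

No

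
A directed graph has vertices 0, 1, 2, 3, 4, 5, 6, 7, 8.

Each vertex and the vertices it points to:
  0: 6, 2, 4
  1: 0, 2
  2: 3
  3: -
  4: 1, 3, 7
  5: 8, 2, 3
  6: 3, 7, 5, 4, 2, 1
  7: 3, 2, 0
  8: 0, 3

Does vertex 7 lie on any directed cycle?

Yes

7 is on a cycle iff 7 can reach itself via ≥1 edge.
7 → 0 → 6 → 7 — yes.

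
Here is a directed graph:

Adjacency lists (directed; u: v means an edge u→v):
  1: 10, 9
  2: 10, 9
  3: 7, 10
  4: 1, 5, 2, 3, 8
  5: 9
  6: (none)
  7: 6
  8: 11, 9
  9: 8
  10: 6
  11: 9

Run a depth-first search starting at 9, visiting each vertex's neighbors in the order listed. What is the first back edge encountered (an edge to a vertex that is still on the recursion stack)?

DFS from 9 (visiting each vertex's neighbors in the order listed); mark gray on enter, black on exit:
9 gray
  8 gray
    11 gray
      11→9: 9 is gray → back edge
First back edge: 11 → 9.

11->9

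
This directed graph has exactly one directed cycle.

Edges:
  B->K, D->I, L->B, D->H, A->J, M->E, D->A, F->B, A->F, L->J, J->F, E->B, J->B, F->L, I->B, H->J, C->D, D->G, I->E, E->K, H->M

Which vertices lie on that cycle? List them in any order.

F, J, L

DFS with gray/black marking from F:
F gray
  L gray
    B gray
      K gray
      K black
    B black
    J gray
      J→B: B black — skip
      J→F: F is gray → back edge
Back edge closes the cycle F → L → J → F; its vertices are {F, J, L}.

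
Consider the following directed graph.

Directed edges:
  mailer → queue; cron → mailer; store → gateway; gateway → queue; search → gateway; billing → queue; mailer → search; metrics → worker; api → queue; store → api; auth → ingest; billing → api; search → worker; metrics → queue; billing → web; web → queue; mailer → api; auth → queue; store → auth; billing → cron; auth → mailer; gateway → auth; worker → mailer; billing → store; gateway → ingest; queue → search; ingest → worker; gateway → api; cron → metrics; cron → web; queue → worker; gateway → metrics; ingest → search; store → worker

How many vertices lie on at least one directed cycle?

A vertex is on a directed cycle iff it belongs to a strongly connected component of size ≥ 2 (or has a self-loop).
The vertices on cycles are {api, auth, queue, ingest, mailer, search, worker, gateway, metrics} — 9 in total.

9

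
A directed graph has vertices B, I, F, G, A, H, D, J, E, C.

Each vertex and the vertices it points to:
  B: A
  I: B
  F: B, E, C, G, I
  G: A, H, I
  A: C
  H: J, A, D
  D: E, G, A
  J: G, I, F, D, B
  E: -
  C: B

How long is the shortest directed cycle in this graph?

For each vertex v, BFS finds the shortest path from v back to v.
The shortest such closed walk is H → D → G → H, length 3.

3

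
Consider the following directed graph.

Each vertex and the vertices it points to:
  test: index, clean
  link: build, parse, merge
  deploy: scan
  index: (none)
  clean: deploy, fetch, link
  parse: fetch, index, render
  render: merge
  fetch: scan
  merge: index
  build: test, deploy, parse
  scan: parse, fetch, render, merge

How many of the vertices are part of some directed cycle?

A vertex is on a directed cycle iff it belongs to a strongly connected component of size ≥ 2 (or has a self-loop).
The vertices on cycles are {link, scan, test, build, clean, fetch, parse} — 7 in total.

7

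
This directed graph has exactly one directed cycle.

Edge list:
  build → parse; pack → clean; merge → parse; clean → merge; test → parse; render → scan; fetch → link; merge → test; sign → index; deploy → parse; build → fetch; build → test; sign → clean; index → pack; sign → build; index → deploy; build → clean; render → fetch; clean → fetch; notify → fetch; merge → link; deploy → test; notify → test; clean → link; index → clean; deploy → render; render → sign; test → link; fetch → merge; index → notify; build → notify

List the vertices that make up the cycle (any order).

sign, index, deploy, render

DFS with gray/black marking from render:
render gray
  sign gray
    build gray
      test gray
        parse gray
        parse black
        link gray
        link black
      test black
      clean gray
        merge gray
          merge→link: link black — skip
          merge→test: test black — skip
          merge→parse: parse black — skip
        merge black
        clean→link: link black — skip
        fetch gray
          fetch→link: link black — skip
          fetch→merge: merge black — skip
        fetch black
      clean black
      build→fetch: fetch black — skip
      notify gray
        notify→fetch: fetch black — skip
        notify→test: test black — skip
      notify black
      build→parse: parse black — skip
    build black
    index gray
      deploy gray
        deploy→parse: parse black — skip
        deploy→test: test black — skip
        deploy→render: render is gray → back edge
Back edge closes the cycle render → sign → index → deploy → render; its vertices are {sign, index, deploy, render}.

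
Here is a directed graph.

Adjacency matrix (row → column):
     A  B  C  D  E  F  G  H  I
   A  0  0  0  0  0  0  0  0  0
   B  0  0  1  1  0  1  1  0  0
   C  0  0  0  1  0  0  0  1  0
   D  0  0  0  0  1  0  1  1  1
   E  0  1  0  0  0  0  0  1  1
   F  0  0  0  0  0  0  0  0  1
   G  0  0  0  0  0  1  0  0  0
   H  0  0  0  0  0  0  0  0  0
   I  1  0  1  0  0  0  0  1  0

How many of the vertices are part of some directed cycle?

A vertex is on a directed cycle iff it belongs to a strongly connected component of size ≥ 2 (or has a self-loop).
The vertices on cycles are {B, C, D, E, F, G, I} — 7 in total.

7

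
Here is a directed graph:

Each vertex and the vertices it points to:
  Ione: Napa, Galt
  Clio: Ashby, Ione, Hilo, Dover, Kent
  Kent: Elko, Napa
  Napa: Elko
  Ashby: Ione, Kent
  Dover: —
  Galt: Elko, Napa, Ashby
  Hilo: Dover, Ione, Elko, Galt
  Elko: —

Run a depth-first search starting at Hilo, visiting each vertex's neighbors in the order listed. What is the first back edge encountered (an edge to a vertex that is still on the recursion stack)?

Ashby->Ione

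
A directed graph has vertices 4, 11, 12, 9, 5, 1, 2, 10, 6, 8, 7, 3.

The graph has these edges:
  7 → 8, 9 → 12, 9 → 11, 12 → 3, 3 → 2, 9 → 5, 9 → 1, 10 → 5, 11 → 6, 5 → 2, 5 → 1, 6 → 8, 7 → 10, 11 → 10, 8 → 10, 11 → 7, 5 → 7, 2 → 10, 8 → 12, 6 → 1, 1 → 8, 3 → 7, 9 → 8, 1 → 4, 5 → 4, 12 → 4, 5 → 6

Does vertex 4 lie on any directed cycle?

No

4 lies on a cycle iff there is a path from 4 back to itself.
Exploring from 4, it never reaches itself; equivalently, its strongly connected component is a singleton.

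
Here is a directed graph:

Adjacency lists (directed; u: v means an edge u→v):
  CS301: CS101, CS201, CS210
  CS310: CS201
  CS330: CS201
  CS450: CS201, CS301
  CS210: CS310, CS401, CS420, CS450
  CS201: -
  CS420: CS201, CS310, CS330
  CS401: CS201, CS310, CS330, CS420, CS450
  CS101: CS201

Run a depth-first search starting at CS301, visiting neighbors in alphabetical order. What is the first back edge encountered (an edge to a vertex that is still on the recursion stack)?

DFS from CS301 (visiting neighbors in alphabetical order); mark gray on enter, black on exit:
CS301 gray
  CS101 gray
    CS201 gray
    CS201 black
  CS101 black
  CS301→CS201: CS201 black — skip
  CS210 gray
    CS310 gray
      CS310→CS201: CS201 black — skip
    CS310 black
    CS401 gray
      CS401→CS201: CS201 black — skip
      CS401→CS310: CS310 black — skip
      CS330 gray
        CS330→CS201: CS201 black — skip
      CS330 black
      CS420 gray
        CS420→CS201: CS201 black — skip
        CS420→CS310: CS310 black — skip
        CS420→CS330: CS330 black — skip
      CS420 black
      CS450 gray
        CS450→CS201: CS201 black — skip
        CS450→CS301: CS301 is gray → back edge
First back edge: CS450 → CS301.

CS450->CS301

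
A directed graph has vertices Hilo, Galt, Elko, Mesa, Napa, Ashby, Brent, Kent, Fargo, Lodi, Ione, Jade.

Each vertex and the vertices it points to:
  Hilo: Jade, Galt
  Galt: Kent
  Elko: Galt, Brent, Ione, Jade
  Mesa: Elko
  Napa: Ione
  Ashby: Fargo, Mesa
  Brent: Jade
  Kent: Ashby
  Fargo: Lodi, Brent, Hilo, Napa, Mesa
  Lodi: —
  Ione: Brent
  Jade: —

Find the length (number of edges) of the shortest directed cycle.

5

For each vertex v, BFS finds the shortest path from v back to v.
The shortest such closed walk is Ashby → Mesa → Elko → Galt → Kent → Ashby, length 5.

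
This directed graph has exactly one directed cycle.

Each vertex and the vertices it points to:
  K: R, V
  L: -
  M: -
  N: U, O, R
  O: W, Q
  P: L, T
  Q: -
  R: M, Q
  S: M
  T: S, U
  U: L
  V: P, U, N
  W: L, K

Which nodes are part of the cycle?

DFS with gray/black marking from K:
K gray
  R gray
    M gray
    M black
    Q gray
    Q black
  R black
  V gray
    P gray
      L gray
      L black
      T gray
        S gray
          S→M: M black — skip
        S black
        U gray
          U→L: L black — skip
        U black
      T black
    P black
    V→U: U black — skip
    N gray
      N→U: U black — skip
      O gray
        W gray
          W→L: L black — skip
          W→K: K is gray → back edge
Back edge closes the cycle K → V → N → O → W → K; its vertices are {K, N, O, V, W}.

K, N, O, V, W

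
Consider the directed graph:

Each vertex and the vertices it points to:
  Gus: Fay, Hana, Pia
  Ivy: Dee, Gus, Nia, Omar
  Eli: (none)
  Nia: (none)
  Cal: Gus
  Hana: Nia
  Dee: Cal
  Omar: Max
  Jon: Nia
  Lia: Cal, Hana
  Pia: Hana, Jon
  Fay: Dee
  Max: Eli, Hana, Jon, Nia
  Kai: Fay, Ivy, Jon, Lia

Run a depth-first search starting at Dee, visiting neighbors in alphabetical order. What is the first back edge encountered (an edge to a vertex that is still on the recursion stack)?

Fay->Dee

DFS from Dee (visiting neighbors in alphabetical order); mark gray on enter, black on exit:
Dee gray
  Cal gray
    Gus gray
      Fay gray
        Fay→Dee: Dee is gray → back edge
First back edge: Fay → Dee.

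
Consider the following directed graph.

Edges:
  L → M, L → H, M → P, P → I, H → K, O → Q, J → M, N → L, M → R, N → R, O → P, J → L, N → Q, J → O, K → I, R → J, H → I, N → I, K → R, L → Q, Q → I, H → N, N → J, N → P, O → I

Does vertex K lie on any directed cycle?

K is on a cycle iff K can reach itself via ≥1 edge.
K → R → J → L → H → K — yes.

Yes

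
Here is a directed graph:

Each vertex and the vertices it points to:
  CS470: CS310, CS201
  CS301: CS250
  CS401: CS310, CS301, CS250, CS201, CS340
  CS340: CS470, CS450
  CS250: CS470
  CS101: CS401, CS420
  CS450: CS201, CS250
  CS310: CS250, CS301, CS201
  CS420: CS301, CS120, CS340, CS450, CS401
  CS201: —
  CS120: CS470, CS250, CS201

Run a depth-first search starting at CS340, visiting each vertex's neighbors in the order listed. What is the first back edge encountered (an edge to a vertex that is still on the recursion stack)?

CS250→CS470

DFS from CS340 (visiting each vertex's neighbors in the order listed); mark gray on enter, black on exit:
CS340 gray
  CS470 gray
    CS310 gray
      CS250 gray
        CS250→CS470: CS470 is gray → back edge
First back edge: CS250 → CS470.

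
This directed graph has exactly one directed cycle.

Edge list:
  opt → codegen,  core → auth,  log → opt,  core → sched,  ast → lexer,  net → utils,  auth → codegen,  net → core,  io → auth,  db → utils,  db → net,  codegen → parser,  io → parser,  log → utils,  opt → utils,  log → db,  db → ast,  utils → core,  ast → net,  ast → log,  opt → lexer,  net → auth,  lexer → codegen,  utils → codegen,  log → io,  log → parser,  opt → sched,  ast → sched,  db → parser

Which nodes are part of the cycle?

db, ast, log

DFS with gray/black marking from log:
log gray
  parser gray
  parser black
  opt gray
    sched gray
    sched black
    lexer gray
      codegen gray
        codegen→parser: parser black — skip
      codegen black
    lexer black
    utils gray
      core gray
        auth gray
          auth→codegen: codegen black — skip
        auth black
        core→sched: sched black — skip
      core black
      utils→codegen: codegen black — skip
    utils black
    opt→codegen: codegen black — skip
  opt black
  log→utils: utils black — skip
  io gray
    io→auth: auth black — skip
    io→parser: parser black — skip
  io black
  db gray
    net gray
      net→auth: auth black — skip
      net→utils: utils black — skip
      net→core: core black — skip
    net black
    db→parser: parser black — skip
    ast gray
      ast→net: net black — skip
      ast→sched: sched black — skip
      ast→log: log is gray → back edge
Back edge closes the cycle log → db → ast → log; its vertices are {db, ast, log}.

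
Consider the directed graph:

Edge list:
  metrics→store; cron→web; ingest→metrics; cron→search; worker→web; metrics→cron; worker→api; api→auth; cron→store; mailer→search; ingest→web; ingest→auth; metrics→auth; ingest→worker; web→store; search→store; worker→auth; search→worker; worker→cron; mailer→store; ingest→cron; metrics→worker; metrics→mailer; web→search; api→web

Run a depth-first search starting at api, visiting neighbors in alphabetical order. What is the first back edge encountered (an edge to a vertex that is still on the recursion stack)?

DFS from api (visiting neighbors in alphabetical order); mark gray on enter, black on exit:
api gray
  auth gray
  auth black
  web gray
    search gray
      store gray
      store black
      worker gray
        worker→api: api is gray → back edge
First back edge: worker → api.

worker→api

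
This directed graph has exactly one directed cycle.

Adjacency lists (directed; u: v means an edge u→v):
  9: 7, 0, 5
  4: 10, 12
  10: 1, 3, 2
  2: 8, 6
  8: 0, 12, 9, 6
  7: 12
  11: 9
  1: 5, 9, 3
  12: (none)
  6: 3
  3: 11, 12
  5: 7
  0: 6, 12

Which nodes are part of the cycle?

DFS with gray/black marking from 3:
3 gray
  11 gray
    9 gray
      7 gray
        12 gray
        12 black
      7 black
      0 gray
        6 gray
          6→3: 3 is gray → back edge
Back edge closes the cycle 3 → 11 → 9 → 0 → 6 → 3; its vertices are {0, 3, 6, 9, 11}.

0, 3, 6, 9, 11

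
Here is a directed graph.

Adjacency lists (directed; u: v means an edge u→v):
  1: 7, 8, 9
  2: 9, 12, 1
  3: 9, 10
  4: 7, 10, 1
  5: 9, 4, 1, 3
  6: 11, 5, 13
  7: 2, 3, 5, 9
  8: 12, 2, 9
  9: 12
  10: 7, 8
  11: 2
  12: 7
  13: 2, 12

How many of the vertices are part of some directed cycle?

A vertex is on a directed cycle iff it belongs to a strongly connected component of size ≥ 2 (or has a self-loop).
The vertices on cycles are {1, 2, 3, 4, 5, 7, 8, 9, 10, 12} — 10 in total.

10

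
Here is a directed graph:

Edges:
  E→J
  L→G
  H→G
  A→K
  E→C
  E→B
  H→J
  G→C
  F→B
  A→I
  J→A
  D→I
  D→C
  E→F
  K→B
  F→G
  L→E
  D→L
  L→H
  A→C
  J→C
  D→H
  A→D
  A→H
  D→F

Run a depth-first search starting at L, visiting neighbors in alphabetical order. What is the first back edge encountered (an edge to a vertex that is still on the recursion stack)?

H→J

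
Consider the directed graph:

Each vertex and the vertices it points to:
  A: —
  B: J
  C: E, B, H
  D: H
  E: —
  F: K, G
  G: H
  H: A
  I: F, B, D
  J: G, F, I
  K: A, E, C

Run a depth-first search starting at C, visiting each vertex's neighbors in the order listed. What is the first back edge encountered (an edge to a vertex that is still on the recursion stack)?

DFS from C (visiting each vertex's neighbors in the order listed); mark gray on enter, black on exit:
C gray
  E gray
  E black
  B gray
    J gray
      G gray
        H gray
          A gray
          A black
        H black
      G black
      F gray
        K gray
          K→A: A black — skip
          K→E: E black — skip
          K→C: C is gray → back edge
First back edge: K → C.

K->C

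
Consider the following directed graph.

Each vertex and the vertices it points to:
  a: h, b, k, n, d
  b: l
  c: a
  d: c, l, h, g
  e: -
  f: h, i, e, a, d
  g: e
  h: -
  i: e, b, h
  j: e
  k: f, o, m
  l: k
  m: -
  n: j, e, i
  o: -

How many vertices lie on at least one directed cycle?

A vertex is on a directed cycle iff it belongs to a strongly connected component of size ≥ 2 (or has a self-loop).
The vertices on cycles are {a, b, c, d, f, i, k, l, n} — 9 in total.

9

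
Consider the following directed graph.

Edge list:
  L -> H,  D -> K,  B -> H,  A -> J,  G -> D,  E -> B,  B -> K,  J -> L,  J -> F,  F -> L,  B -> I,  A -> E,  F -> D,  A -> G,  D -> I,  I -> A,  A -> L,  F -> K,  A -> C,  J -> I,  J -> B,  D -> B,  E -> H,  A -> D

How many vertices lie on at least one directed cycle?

A vertex is on a directed cycle iff it belongs to a strongly connected component of size ≥ 2 (or has a self-loop).
The vertices on cycles are {A, B, D, E, F, G, I, J} — 8 in total.

8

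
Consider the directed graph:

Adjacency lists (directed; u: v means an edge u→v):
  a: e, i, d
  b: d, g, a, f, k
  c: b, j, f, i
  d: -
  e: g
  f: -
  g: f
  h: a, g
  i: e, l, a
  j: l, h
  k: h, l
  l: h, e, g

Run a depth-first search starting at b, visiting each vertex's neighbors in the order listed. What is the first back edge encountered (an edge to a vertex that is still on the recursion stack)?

DFS from b (visiting each vertex's neighbors in the order listed); mark gray on enter, black on exit:
b gray
  d gray
  d black
  g gray
    f gray
    f black
  g black
  a gray
    e gray
      e→g: g black — skip
    e black
    i gray
      i→e: e black — skip
      l gray
        h gray
          h→a: a is gray → back edge
First back edge: h → a.

h->a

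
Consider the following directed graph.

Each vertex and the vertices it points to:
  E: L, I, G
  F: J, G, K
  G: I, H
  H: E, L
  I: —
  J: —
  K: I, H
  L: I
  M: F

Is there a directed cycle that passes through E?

E is on a cycle iff E can reach itself via ≥1 edge.
E → G → H → E — yes.

Yes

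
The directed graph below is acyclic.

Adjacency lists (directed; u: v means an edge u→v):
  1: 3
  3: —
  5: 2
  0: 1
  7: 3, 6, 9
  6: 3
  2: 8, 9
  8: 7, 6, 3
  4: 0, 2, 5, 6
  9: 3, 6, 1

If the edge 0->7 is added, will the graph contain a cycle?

Adding 0→7 creates a cycle iff 7 can already reach 0.
Explore from 7: no path reaches 0. The graph stays acyclic.

No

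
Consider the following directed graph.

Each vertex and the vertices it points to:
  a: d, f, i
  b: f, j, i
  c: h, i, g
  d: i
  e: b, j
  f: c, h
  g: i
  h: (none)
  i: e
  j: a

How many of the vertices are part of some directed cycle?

A vertex is on a directed cycle iff it belongs to a strongly connected component of size ≥ 2 (or has a self-loop).
The vertices on cycles are {a, b, c, d, e, f, g, i, j} — 9 in total.

9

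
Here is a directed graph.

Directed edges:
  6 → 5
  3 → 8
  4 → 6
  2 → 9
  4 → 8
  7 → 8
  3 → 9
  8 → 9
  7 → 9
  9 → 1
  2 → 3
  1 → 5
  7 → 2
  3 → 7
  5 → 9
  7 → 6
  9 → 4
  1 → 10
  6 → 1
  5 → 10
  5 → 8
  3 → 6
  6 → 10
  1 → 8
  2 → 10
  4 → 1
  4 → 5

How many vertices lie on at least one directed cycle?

A vertex is on a directed cycle iff it belongs to a strongly connected component of size ≥ 2 (or has a self-loop).
The vertices on cycles are {1, 2, 3, 4, 5, 6, 7, 8, 9} — 9 in total.

9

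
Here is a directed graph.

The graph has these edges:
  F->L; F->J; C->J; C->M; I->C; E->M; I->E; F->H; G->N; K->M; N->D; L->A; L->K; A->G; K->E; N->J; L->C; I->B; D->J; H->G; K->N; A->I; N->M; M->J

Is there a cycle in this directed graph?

DFS with white/gray/black marking, starting from C:
C gray
  M gray
    J gray
    J black
  M black
  C→J: J black — skip
C black
A gray
  I gray
    B gray
    B black
    I→C: C black — skip
    E gray
      E→M: M black — skip
    E black
  I black
  G gray
    N gray
      N→J: J black — skip
      D gray
        D→J: J black — skip
      D black
      N→M: M black — skip
    N black
  G black
A black
F gray
  F→J: J black — skip
  H gray
    H→G: G black — skip
  H black
  L gray
    L→A: A black — skip
    K gray
      K→E: E black — skip
      K→M: M black — skip
      K→N: N black — skip
    K black
    L→C: C black — skip
  L black
F black
Every edge goes to a white or black vertex — no back edge, so the graph is acyclic.

No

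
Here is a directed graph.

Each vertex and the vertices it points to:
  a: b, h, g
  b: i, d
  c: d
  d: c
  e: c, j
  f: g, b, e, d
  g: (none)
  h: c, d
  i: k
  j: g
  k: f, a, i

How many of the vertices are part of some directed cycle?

7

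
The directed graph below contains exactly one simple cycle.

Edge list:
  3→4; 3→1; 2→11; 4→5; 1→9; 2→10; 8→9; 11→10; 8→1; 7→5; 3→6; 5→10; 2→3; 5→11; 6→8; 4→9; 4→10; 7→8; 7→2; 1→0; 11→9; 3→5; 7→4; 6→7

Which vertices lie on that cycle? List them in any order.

2, 3, 6, 7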